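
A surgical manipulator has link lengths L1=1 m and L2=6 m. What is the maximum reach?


Given: L1 = 1 m, L2 = 6 m
For a 2-link planar arm, max reach = L1 + L2 (fully extended)
Max reach = 1 + 6
Max reach = 7 m

7 m


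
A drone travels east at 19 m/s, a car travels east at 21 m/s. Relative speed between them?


Given: v_A = 19 m/s east, v_B = 21 m/s east
Both move in the same direction; relative speed = |v_A - v_B|
|19 - 21| = |-2|
= 2 m/s

2 m/s


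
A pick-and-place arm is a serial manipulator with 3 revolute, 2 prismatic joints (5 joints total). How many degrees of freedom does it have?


Given: serial robot with 3 revolute, 2 prismatic joints
DOF contribution per joint type: revolute=1, prismatic=1, spherical=3, fixed=0
DOF = 3*1 + 2*1
DOF = 5

5


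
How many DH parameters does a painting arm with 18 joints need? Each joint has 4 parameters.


Given: 18 joints, 4 DH parameters per joint (d, theta, a, alpha)
Total DH parameters = number_of_joints * 4
Total = 18 * 4
Total = 72

72


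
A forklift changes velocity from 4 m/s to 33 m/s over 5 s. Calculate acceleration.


Given: initial velocity v0 = 4 m/s, final velocity v = 33 m/s, time t = 5 s
Using a = (v - v0) / t
a = (33 - 4) / 5
a = 29 / 5
a = 29/5 m/s^2

29/5 m/s^2


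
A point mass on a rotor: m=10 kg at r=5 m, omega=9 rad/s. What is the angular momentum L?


Given: m = 10 kg, r = 5 m, omega = 9 rad/s
For a point mass: I = m*r^2
I = 10*5^2 = 10*25 = 250
L = I*omega = 250*9
L = 2250 kg*m^2/s

2250 kg*m^2/s


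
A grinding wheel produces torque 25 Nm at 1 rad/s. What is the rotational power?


Given: tau = 25 Nm, omega = 1 rad/s
Using P = tau * omega
P = 25 * 1
P = 25 W

25 W


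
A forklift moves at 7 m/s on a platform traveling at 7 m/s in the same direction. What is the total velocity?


Given: object velocity = 7 m/s, platform velocity = 7 m/s (same direction)
Using classical velocity addition: v_total = v_object + v_platform
v_total = 7 + 7
v_total = 14 m/s

14 m/s


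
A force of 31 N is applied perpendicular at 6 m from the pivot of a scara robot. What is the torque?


Given: F = 31 N, r = 6 m, angle = 90 deg (perpendicular)
Using tau = F * r * sin(90)
sin(90) = 1
tau = 31 * 6 * 1
tau = 186 Nm

186 Nm


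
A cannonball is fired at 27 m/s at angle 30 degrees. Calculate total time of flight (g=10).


Given: v0 = 27 m/s, theta = 30 deg, g = 10 m/s^2
sin(30) = 1/2
Using T = 2*v0*sin(theta) / g
T = 2*27*1/2 / 10
T = 27 / 10
T = 27/10 s

27/10 s


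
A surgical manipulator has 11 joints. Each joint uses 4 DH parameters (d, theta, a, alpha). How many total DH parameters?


Given: 11 joints, 4 DH parameters per joint (d, theta, a, alpha)
Total DH parameters = number_of_joints * 4
Total = 11 * 4
Total = 44

44


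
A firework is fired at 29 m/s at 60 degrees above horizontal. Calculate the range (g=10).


Given: v0 = 29 m/s, theta = 60 deg, g = 10 m/s^2
sin(2*60) = sin(120) = sqrt(3)/2
Using R = v0^2 * sin(2*theta) / g
R = 29^2 * (sqrt(3)/2) / 10
R = 841 * sqrt(3) / 20
R = 841/20*sqrt(3) m

841/20*sqrt(3) m


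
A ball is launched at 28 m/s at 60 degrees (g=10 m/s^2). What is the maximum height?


Given: v0 = 28 m/s, theta = 60 deg, g = 10 m/s^2
sin^2(60) = 3/4
Using H = v0^2 * sin^2(theta) / (2*g)
H = 28^2 * 3/4 / (2*10)
H = 784 * 3/4 / 20
H = 588 / 20
H = 147/5 m

147/5 m


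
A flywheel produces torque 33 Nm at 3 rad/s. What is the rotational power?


Given: tau = 33 Nm, omega = 3 rad/s
Using P = tau * omega
P = 33 * 3
P = 99 W

99 W


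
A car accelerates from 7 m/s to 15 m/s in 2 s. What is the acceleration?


Given: initial velocity v0 = 7 m/s, final velocity v = 15 m/s, time t = 2 s
Using a = (v - v0) / t
a = (15 - 7) / 2
a = 8 / 2
a = 4 m/s^2

4 m/s^2


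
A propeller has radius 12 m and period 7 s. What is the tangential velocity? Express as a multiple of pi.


Given: radius r = 12 m, period T = 7 s
Using v = 2*pi*r / T
v = 2*pi*12 / 7
v = 24*pi / 7
v = 24/7*pi m/s

24/7*pi m/s


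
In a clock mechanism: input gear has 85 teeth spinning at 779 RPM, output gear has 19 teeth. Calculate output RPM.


Given: N1 = 85 teeth, w1 = 779 RPM, N2 = 19 teeth
Using N1*w1 = N2*w2
w2 = N1*w1 / N2
w2 = 85*779 / 19
w2 = 66215 / 19
w2 = 3485 RPM

3485 RPM


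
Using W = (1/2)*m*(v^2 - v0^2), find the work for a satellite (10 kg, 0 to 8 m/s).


Given: m = 10 kg, v0 = 0 m/s, v = 8 m/s
Using W = (1/2)*m*(v^2 - v0^2)
v^2 = 8^2 = 64
v0^2 = 0^2 = 0
v^2 - v0^2 = 64 - 0 = 64
W = (1/2)*10*64 = 320 J

320 J


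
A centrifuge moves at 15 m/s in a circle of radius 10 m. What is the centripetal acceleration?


Given: v = 15 m/s, r = 10 m
Using a_c = v^2 / r
a_c = 15^2 / 10
a_c = 225 / 10
a_c = 45/2 m/s^2

45/2 m/s^2


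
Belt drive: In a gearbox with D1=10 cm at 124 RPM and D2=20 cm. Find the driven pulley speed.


Given: D1 = 10 cm, w1 = 124 RPM, D2 = 20 cm
Using D1*w1 = D2*w2
w2 = D1*w1 / D2
w2 = 10*124 / 20
w2 = 1240 / 20
w2 = 62 RPM

62 RPM


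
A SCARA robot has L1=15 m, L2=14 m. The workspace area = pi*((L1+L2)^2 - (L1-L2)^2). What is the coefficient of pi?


Given: L1 = 15, L2 = 14
(L1+L2)^2 = (29)^2 = 841
(L1-L2)^2 = (1)^2 = 1
Difference = 841 - 1 = 840
This equals 4*L1*L2 = 4*15*14 = 840
Workspace area = 840*pi

840


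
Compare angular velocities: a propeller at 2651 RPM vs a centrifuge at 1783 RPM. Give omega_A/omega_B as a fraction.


Given: RPM_A = 2651, RPM_B = 1783
omega = 2*pi*RPM/60, so omega_A/omega_B = RPM_A / RPM_B
omega_A/omega_B = 2651 / 1783
omega_A/omega_B = 2651/1783

2651/1783


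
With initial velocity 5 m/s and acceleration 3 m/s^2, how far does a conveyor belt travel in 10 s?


Given: v0 = 5 m/s, a = 3 m/s^2, t = 10 s
Using s = v0*t + (1/2)*a*t^2
s = 5*10 + (1/2)*3*10^2
s = 50 + (1/2)*300
s = 50 + 150
s = 200

200 m


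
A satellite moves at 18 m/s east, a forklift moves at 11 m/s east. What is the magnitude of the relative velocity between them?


Given: v_A = 18 m/s east, v_B = 11 m/s east
Both move in the same direction; relative speed = |v_A - v_B|
|18 - 11| = |7|
= 7 m/s

7 m/s


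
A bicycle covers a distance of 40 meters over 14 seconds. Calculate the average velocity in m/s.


Given: distance d = 40 m, time t = 14 s
Using v = d / t
v = 40 / 14
v = 20/7 m/s

20/7 m/s


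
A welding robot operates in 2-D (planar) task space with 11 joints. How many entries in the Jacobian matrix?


Given: task space dimension = 2, joints = 11
Jacobian is a 2 x 11 matrix
Total entries = rows * columns
Total = 2 * 11
Total = 22

22


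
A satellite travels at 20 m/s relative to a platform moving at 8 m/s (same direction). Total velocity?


Given: object velocity = 20 m/s, platform velocity = 8 m/s (same direction)
Using classical velocity addition: v_total = v_object + v_platform
v_total = 20 + 8
v_total = 28 m/s

28 m/s


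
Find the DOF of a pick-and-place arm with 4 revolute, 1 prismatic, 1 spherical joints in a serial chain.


Given: serial robot with 4 revolute, 1 prismatic, 1 spherical joints
DOF contribution per joint type: revolute=1, prismatic=1, spherical=3, fixed=0
DOF = 4*1 + 1*1 + 1*3
DOF = 8

8


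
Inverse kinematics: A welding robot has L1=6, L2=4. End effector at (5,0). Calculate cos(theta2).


Given: L1 = 6, L2 = 4, target (x, y) = (5, 0)
Using cos(theta2) = (x^2 + y^2 - L1^2 - L2^2) / (2*L1*L2)
x^2 + y^2 = 5^2 + 0 = 25
L1^2 + L2^2 = 36 + 16 = 52
Numerator = 25 - 52 = -27
Denominator = 2*6*4 = 48
cos(theta2) = -27/48 = -9/16

-9/16


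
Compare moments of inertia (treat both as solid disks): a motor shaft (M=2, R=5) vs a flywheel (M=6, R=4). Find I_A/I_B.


Given: M1=2 kg, R1=5 m, M2=6 kg, R2=4 m
For a disk: I = (1/2)*M*R^2, so I_A/I_B = (M1*R1^2)/(M2*R2^2)
M1*R1^2 = 2*25 = 50
M2*R2^2 = 6*16 = 96
I_A/I_B = 50/96 = 25/48

25/48


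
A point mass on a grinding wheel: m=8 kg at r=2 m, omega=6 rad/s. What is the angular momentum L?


Given: m = 8 kg, r = 2 m, omega = 6 rad/s
For a point mass: I = m*r^2
I = 8*2^2 = 8*4 = 32
L = I*omega = 32*6
L = 192 kg*m^2/s

192 kg*m^2/s


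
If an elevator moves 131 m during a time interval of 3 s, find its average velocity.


Given: distance d = 131 m, time t = 3 s
Using v = d / t
v = 131 / 3
v = 131/3 m/s

131/3 m/s


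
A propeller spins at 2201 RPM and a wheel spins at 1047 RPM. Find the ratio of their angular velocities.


Given: RPM_A = 2201, RPM_B = 1047
omega = 2*pi*RPM/60, so omega_A/omega_B = RPM_A / RPM_B
omega_A/omega_B = 2201 / 1047
omega_A/omega_B = 2201/1047

2201/1047


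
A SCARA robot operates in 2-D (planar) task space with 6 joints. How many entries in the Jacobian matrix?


Given: task space dimension = 2, joints = 6
Jacobian is a 2 x 6 matrix
Total entries = rows * columns
Total = 2 * 6
Total = 12

12


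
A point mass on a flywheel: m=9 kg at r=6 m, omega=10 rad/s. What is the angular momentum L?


Given: m = 9 kg, r = 6 m, omega = 10 rad/s
For a point mass: I = m*r^2
I = 9*6^2 = 9*36 = 324
L = I*omega = 324*10
L = 3240 kg*m^2/s

3240 kg*m^2/s


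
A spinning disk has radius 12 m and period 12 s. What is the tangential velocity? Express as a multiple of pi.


Given: radius r = 12 m, period T = 12 s
Using v = 2*pi*r / T
v = 2*pi*12 / 12
v = 24*pi / 12
v = 2*pi m/s

2*pi m/s


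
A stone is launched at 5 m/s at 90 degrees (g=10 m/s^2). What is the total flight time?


Given: v0 = 5 m/s, theta = 90 deg, g = 10 m/s^2
sin(90) = 1
Using T = 2*v0*sin(theta) / g
T = 2*5*1 / 10
T = 10 / 10
T = 1 s

1 s


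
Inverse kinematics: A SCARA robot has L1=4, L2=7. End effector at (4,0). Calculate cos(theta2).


Given: L1 = 4, L2 = 7, target (x, y) = (4, 0)
Using cos(theta2) = (x^2 + y^2 - L1^2 - L2^2) / (2*L1*L2)
x^2 + y^2 = 4^2 + 0 = 16
L1^2 + L2^2 = 16 + 49 = 65
Numerator = 16 - 65 = -49
Denominator = 2*4*7 = 56
cos(theta2) = -49/56 = -7/8

-7/8


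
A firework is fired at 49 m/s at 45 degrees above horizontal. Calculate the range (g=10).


Given: v0 = 49 m/s, theta = 45 deg, g = 10 m/s^2
sin(2*45) = sin(90) = 1
Using R = v0^2 * sin(2*theta) / g
R = 49^2 * 1 / 10
R = 2401 / 10
R = 2401/10 m

2401/10 m


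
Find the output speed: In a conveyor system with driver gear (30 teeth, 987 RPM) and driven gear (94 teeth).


Given: N1 = 30 teeth, w1 = 987 RPM, N2 = 94 teeth
Using N1*w1 = N2*w2
w2 = N1*w1 / N2
w2 = 30*987 / 94
w2 = 29610 / 94
w2 = 315 RPM

315 RPM


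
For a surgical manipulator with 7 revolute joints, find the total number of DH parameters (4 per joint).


Given: 7 joints, 4 DH parameters per joint (d, theta, a, alpha)
Total DH parameters = number_of_joints * 4
Total = 7 * 4
Total = 28

28


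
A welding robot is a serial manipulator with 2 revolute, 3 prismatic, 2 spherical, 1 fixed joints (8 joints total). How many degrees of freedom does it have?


Given: serial robot with 2 revolute, 3 prismatic, 2 spherical, 1 fixed joints
DOF contribution per joint type: revolute=1, prismatic=1, spherical=3, fixed=0
DOF = 2*1 + 3*1 + 2*3 + 1*0
DOF = 11

11


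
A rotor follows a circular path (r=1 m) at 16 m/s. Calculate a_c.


Given: v = 16 m/s, r = 1 m
Using a_c = v^2 / r
a_c = 16^2 / 1
a_c = 256 / 1
a_c = 256 m/s^2

256 m/s^2


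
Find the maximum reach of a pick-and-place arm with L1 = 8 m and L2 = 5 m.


Given: L1 = 8 m, L2 = 5 m
For a 2-link planar arm, max reach = L1 + L2 (fully extended)
Max reach = 8 + 5
Max reach = 13 m

13 m


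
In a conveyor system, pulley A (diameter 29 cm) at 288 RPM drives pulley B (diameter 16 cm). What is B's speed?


Given: D1 = 29 cm, w1 = 288 RPM, D2 = 16 cm
Using D1*w1 = D2*w2
w2 = D1*w1 / D2
w2 = 29*288 / 16
w2 = 8352 / 16
w2 = 522 RPM

522 RPM


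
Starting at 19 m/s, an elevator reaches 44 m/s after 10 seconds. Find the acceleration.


Given: initial velocity v0 = 19 m/s, final velocity v = 44 m/s, time t = 10 s
Using a = (v - v0) / t
a = (44 - 19) / 10
a = 25 / 10
a = 5/2 m/s^2

5/2 m/s^2


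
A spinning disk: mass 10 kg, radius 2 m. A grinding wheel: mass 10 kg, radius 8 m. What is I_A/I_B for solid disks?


Given: M1=10 kg, R1=2 m, M2=10 kg, R2=8 m
For a disk: I = (1/2)*M*R^2, so I_A/I_B = (M1*R1^2)/(M2*R2^2)
M1*R1^2 = 10*4 = 40
M2*R2^2 = 10*64 = 640
I_A/I_B = 40/640 = 1/16

1/16


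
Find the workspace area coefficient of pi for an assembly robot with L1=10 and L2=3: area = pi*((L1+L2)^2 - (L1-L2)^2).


Given: L1 = 10, L2 = 3
(L1+L2)^2 = (13)^2 = 169
(L1-L2)^2 = (7)^2 = 49
Difference = 169 - 49 = 120
This equals 4*L1*L2 = 4*10*3 = 120
Workspace area = 120*pi

120


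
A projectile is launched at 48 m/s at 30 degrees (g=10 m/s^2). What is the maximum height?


Given: v0 = 48 m/s, theta = 30 deg, g = 10 m/s^2
sin^2(30) = 1/4
Using H = v0^2 * sin^2(theta) / (2*g)
H = 48^2 * 1/4 / (2*10)
H = 2304 * 1/4 / 20
H = 576 / 20
H = 144/5 m

144/5 m


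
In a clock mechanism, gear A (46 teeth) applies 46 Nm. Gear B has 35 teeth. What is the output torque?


Given: N1 = 46, N2 = 35, T1 = 46 Nm
Using T2/T1 = N2/N1
T2 = T1 * N2 / N1
T2 = 46 * 35 / 46
T2 = 1610 / 46
T2 = 35 Nm

35 Nm


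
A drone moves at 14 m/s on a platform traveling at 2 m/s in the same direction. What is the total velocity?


Given: object velocity = 14 m/s, platform velocity = 2 m/s (same direction)
Using classical velocity addition: v_total = v_object + v_platform
v_total = 14 + 2
v_total = 16 m/s

16 m/s


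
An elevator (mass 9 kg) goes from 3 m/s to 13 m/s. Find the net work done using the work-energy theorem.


Given: m = 9 kg, v0 = 3 m/s, v = 13 m/s
Using W = (1/2)*m*(v^2 - v0^2)
v^2 = 13^2 = 169
v0^2 = 3^2 = 9
v^2 - v0^2 = 169 - 9 = 160
W = (1/2)*9*160 = 720 J

720 J


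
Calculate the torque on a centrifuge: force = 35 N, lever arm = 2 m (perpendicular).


Given: F = 35 N, r = 2 m, angle = 90 deg (perpendicular)
Using tau = F * r * sin(90)
sin(90) = 1
tau = 35 * 2 * 1
tau = 70 Nm

70 Nm


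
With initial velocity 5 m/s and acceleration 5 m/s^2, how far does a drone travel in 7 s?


Given: v0 = 5 m/s, a = 5 m/s^2, t = 7 s
Using s = v0*t + (1/2)*a*t^2
s = 5*7 + (1/2)*5*7^2
s = 35 + (1/2)*245
s = 35 + 245/2
s = 315/2

315/2 m


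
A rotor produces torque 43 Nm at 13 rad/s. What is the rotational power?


Given: tau = 43 Nm, omega = 13 rad/s
Using P = tau * omega
P = 43 * 13
P = 559 W

559 W


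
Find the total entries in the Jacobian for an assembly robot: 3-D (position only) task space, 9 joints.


Given: task space dimension = 3, joints = 9
Jacobian is a 3 x 9 matrix
Total entries = rows * columns
Total = 3 * 9
Total = 27

27


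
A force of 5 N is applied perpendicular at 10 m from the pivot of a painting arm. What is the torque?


Given: F = 5 N, r = 10 m, angle = 90 deg (perpendicular)
Using tau = F * r * sin(90)
sin(90) = 1
tau = 5 * 10 * 1
tau = 50 Nm

50 Nm


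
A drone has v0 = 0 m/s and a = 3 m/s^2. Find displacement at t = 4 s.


Given: v0 = 0 m/s, a = 3 m/s^2, t = 4 s
Using s = v0*t + (1/2)*a*t^2
s = 0*4 + (1/2)*3*4^2
s = 0 + (1/2)*48
s = 0 + 24
s = 24

24 m


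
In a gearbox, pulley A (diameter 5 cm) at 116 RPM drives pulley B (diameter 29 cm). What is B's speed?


Given: D1 = 5 cm, w1 = 116 RPM, D2 = 29 cm
Using D1*w1 = D2*w2
w2 = D1*w1 / D2
w2 = 5*116 / 29
w2 = 580 / 29
w2 = 20 RPM

20 RPM


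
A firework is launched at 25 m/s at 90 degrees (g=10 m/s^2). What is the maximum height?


Given: v0 = 25 m/s, theta = 90 deg, g = 10 m/s^2
sin^2(90) = 1
Using H = v0^2 * sin^2(theta) / (2*g)
H = 25^2 * 1 / (2*10)
H = 625 * 1 / 20
H = 625 / 20
H = 125/4 m

125/4 m


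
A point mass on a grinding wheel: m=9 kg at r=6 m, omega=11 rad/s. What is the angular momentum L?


Given: m = 9 kg, r = 6 m, omega = 11 rad/s
For a point mass: I = m*r^2
I = 9*6^2 = 9*36 = 324
L = I*omega = 324*11
L = 3564 kg*m^2/s

3564 kg*m^2/s


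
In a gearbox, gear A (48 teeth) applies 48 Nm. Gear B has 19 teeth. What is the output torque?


Given: N1 = 48, N2 = 19, T1 = 48 Nm
Using T2/T1 = N2/N1
T2 = T1 * N2 / N1
T2 = 48 * 19 / 48
T2 = 912 / 48
T2 = 19 Nm

19 Nm


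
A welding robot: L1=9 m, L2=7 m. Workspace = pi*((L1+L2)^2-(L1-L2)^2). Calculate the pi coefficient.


Given: L1 = 9, L2 = 7
(L1+L2)^2 = (16)^2 = 256
(L1-L2)^2 = (2)^2 = 4
Difference = 256 - 4 = 252
This equals 4*L1*L2 = 4*9*7 = 252
Workspace area = 252*pi

252


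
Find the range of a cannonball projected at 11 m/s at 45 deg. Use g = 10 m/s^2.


Given: v0 = 11 m/s, theta = 45 deg, g = 10 m/s^2
sin(2*45) = sin(90) = 1
Using R = v0^2 * sin(2*theta) / g
R = 11^2 * 1 / 10
R = 121 / 10
R = 121/10 m

121/10 m


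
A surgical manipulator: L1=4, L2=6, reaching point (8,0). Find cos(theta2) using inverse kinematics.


Given: L1 = 4, L2 = 6, target (x, y) = (8, 0)
Using cos(theta2) = (x^2 + y^2 - L1^2 - L2^2) / (2*L1*L2)
x^2 + y^2 = 8^2 + 0 = 64
L1^2 + L2^2 = 16 + 36 = 52
Numerator = 64 - 52 = 12
Denominator = 2*4*6 = 48
cos(theta2) = 12/48 = 1/4

1/4


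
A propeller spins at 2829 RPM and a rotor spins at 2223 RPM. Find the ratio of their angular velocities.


Given: RPM_A = 2829, RPM_B = 2223
omega = 2*pi*RPM/60, so omega_A/omega_B = RPM_A / RPM_B
omega_A/omega_B = 2829 / 2223
omega_A/omega_B = 943/741

943/741


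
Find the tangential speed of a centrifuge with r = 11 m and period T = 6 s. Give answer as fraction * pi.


Given: radius r = 11 m, period T = 6 s
Using v = 2*pi*r / T
v = 2*pi*11 / 6
v = 22*pi / 6
v = 11/3*pi m/s

11/3*pi m/s


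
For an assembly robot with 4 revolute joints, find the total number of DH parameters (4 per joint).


Given: 4 joints, 4 DH parameters per joint (d, theta, a, alpha)
Total DH parameters = number_of_joints * 4
Total = 4 * 4
Total = 16

16


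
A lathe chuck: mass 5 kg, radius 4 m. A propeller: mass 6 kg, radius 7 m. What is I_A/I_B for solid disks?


Given: M1=5 kg, R1=4 m, M2=6 kg, R2=7 m
For a disk: I = (1/2)*M*R^2, so I_A/I_B = (M1*R1^2)/(M2*R2^2)
M1*R1^2 = 5*16 = 80
M2*R2^2 = 6*49 = 294
I_A/I_B = 80/294 = 40/147

40/147


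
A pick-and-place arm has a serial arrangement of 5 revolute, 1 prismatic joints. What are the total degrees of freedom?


Given: serial robot with 5 revolute, 1 prismatic joints
DOF contribution per joint type: revolute=1, prismatic=1, spherical=3, fixed=0
DOF = 5*1 + 1*1
DOF = 6

6


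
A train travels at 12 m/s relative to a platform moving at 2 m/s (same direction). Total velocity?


Given: object velocity = 12 m/s, platform velocity = 2 m/s (same direction)
Using classical velocity addition: v_total = v_object + v_platform
v_total = 12 + 2
v_total = 14 m/s

14 m/s


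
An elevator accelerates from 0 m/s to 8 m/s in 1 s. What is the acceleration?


Given: initial velocity v0 = 0 m/s, final velocity v = 8 m/s, time t = 1 s
Using a = (v - v0) / t
a = (8 - 0) / 1
a = 8 / 1
a = 8 m/s^2

8 m/s^2


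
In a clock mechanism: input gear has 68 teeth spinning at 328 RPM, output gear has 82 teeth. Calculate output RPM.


Given: N1 = 68 teeth, w1 = 328 RPM, N2 = 82 teeth
Using N1*w1 = N2*w2
w2 = N1*w1 / N2
w2 = 68*328 / 82
w2 = 22304 / 82
w2 = 272 RPM

272 RPM


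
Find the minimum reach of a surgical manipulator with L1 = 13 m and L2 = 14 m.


Given: L1 = 13 m, L2 = 14 m
For a 2-link planar arm, min reach = |L1 - L2| (second link folded back)
Min reach = |13 - 14|
Min reach = 1 m

1 m


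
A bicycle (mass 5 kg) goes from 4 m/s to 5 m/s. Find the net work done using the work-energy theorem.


Given: m = 5 kg, v0 = 4 m/s, v = 5 m/s
Using W = (1/2)*m*(v^2 - v0^2)
v^2 = 5^2 = 25
v0^2 = 4^2 = 16
v^2 - v0^2 = 25 - 16 = 9
W = (1/2)*5*9 = 45/2 J

45/2 J


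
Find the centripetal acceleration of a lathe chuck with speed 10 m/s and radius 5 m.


Given: v = 10 m/s, r = 5 m
Using a_c = v^2 / r
a_c = 10^2 / 5
a_c = 100 / 5
a_c = 20 m/s^2

20 m/s^2


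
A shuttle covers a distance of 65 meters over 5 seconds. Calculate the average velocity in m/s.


Given: distance d = 65 m, time t = 5 s
Using v = d / t
v = 65 / 5
v = 13 m/s

13 m/s


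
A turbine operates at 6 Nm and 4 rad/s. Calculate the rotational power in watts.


Given: tau = 6 Nm, omega = 4 rad/s
Using P = tau * omega
P = 6 * 4
P = 24 W

24 W


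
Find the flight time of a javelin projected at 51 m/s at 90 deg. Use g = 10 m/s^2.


Given: v0 = 51 m/s, theta = 90 deg, g = 10 m/s^2
sin(90) = 1
Using T = 2*v0*sin(theta) / g
T = 2*51*1 / 10
T = 102 / 10
T = 51/5 s

51/5 s


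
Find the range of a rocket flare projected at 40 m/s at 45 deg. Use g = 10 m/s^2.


Given: v0 = 40 m/s, theta = 45 deg, g = 10 m/s^2
sin(2*45) = sin(90) = 1
Using R = v0^2 * sin(2*theta) / g
R = 40^2 * 1 / 10
R = 1600 / 10
R = 160 m

160 m


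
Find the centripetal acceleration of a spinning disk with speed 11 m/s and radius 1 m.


Given: v = 11 m/s, r = 1 m
Using a_c = v^2 / r
a_c = 11^2 / 1
a_c = 121 / 1
a_c = 121 m/s^2

121 m/s^2


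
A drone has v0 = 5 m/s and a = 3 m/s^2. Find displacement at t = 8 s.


Given: v0 = 5 m/s, a = 3 m/s^2, t = 8 s
Using s = v0*t + (1/2)*a*t^2
s = 5*8 + (1/2)*3*8^2
s = 40 + (1/2)*192
s = 40 + 96
s = 136

136 m


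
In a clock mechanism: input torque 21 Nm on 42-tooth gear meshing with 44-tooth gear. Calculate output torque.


Given: N1 = 42, N2 = 44, T1 = 21 Nm
Using T2/T1 = N2/N1
T2 = T1 * N2 / N1
T2 = 21 * 44 / 42
T2 = 924 / 42
T2 = 22 Nm

22 Nm


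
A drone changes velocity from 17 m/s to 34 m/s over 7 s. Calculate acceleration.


Given: initial velocity v0 = 17 m/s, final velocity v = 34 m/s, time t = 7 s
Using a = (v - v0) / t
a = (34 - 17) / 7
a = 17 / 7
a = 17/7 m/s^2

17/7 m/s^2


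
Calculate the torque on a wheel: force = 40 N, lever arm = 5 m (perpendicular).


Given: F = 40 N, r = 5 m, angle = 90 deg (perpendicular)
Using tau = F * r * sin(90)
sin(90) = 1
tau = 40 * 5 * 1
tau = 200 Nm

200 Nm


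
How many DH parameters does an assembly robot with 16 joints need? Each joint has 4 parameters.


Given: 16 joints, 4 DH parameters per joint (d, theta, a, alpha)
Total DH parameters = number_of_joints * 4
Total = 16 * 4
Total = 64

64


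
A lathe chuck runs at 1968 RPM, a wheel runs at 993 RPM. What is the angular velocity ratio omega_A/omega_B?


Given: RPM_A = 1968, RPM_B = 993
omega = 2*pi*RPM/60, so omega_A/omega_B = RPM_A / RPM_B
omega_A/omega_B = 1968 / 993
omega_A/omega_B = 656/331

656/331


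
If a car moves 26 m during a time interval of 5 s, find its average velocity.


Given: distance d = 26 m, time t = 5 s
Using v = d / t
v = 26 / 5
v = 26/5 m/s

26/5 m/s


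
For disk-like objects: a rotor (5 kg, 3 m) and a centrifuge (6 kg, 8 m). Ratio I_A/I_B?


Given: M1=5 kg, R1=3 m, M2=6 kg, R2=8 m
For a disk: I = (1/2)*M*R^2, so I_A/I_B = (M1*R1^2)/(M2*R2^2)
M1*R1^2 = 5*9 = 45
M2*R2^2 = 6*64 = 384
I_A/I_B = 45/384 = 15/128

15/128


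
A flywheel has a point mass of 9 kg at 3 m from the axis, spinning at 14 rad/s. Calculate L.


Given: m = 9 kg, r = 3 m, omega = 14 rad/s
For a point mass: I = m*r^2
I = 9*3^2 = 9*9 = 81
L = I*omega = 81*14
L = 1134 kg*m^2/s

1134 kg*m^2/s


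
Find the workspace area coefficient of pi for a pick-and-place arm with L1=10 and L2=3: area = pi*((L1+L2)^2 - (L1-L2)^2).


Given: L1 = 10, L2 = 3
(L1+L2)^2 = (13)^2 = 169
(L1-L2)^2 = (7)^2 = 49
Difference = 169 - 49 = 120
This equals 4*L1*L2 = 4*10*3 = 120
Workspace area = 120*pi

120


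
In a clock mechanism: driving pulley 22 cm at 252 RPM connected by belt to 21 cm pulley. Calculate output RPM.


Given: D1 = 22 cm, w1 = 252 RPM, D2 = 21 cm
Using D1*w1 = D2*w2
w2 = D1*w1 / D2
w2 = 22*252 / 21
w2 = 5544 / 21
w2 = 264 RPM

264 RPM


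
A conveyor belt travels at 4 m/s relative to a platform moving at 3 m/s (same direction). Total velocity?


Given: object velocity = 4 m/s, platform velocity = 3 m/s (same direction)
Using classical velocity addition: v_total = v_object + v_platform
v_total = 4 + 3
v_total = 7 m/s

7 m/s


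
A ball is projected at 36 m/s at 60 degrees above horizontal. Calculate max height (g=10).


Given: v0 = 36 m/s, theta = 60 deg, g = 10 m/s^2
sin^2(60) = 3/4
Using H = v0^2 * sin^2(theta) / (2*g)
H = 36^2 * 3/4 / (2*10)
H = 1296 * 3/4 / 20
H = 972 / 20
H = 243/5 m

243/5 m


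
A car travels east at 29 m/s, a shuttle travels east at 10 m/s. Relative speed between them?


Given: v_A = 29 m/s east, v_B = 10 m/s east
Both move in the same direction; relative speed = |v_A - v_B|
|29 - 10| = |19|
= 19 m/s

19 m/s


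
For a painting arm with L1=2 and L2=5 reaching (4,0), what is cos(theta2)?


Given: L1 = 2, L2 = 5, target (x, y) = (4, 0)
Using cos(theta2) = (x^2 + y^2 - L1^2 - L2^2) / (2*L1*L2)
x^2 + y^2 = 4^2 + 0 = 16
L1^2 + L2^2 = 4 + 25 = 29
Numerator = 16 - 29 = -13
Denominator = 2*2*5 = 20
cos(theta2) = -13/20 = -13/20

-13/20


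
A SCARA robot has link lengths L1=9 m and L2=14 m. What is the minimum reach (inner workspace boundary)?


Given: L1 = 9 m, L2 = 14 m
For a 2-link planar arm, min reach = |L1 - L2| (second link folded back)
Min reach = |9 - 14|
Min reach = 5 m

5 m


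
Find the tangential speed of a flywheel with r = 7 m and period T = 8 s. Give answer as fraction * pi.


Given: radius r = 7 m, period T = 8 s
Using v = 2*pi*r / T
v = 2*pi*7 / 8
v = 14*pi / 8
v = 7/4*pi m/s

7/4*pi m/s


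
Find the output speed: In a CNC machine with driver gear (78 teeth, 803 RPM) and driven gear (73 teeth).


Given: N1 = 78 teeth, w1 = 803 RPM, N2 = 73 teeth
Using N1*w1 = N2*w2
w2 = N1*w1 / N2
w2 = 78*803 / 73
w2 = 62634 / 73
w2 = 858 RPM

858 RPM


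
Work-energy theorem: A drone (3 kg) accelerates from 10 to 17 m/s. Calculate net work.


Given: m = 3 kg, v0 = 10 m/s, v = 17 m/s
Using W = (1/2)*m*(v^2 - v0^2)
v^2 = 17^2 = 289
v0^2 = 10^2 = 100
v^2 - v0^2 = 289 - 100 = 189
W = (1/2)*3*189 = 567/2 J

567/2 J


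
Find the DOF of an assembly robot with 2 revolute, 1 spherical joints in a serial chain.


Given: serial robot with 2 revolute, 1 spherical joints
DOF contribution per joint type: revolute=1, prismatic=1, spherical=3, fixed=0
DOF = 2*1 + 1*3
DOF = 5

5


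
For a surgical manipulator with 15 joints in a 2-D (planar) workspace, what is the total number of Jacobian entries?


Given: task space dimension = 2, joints = 15
Jacobian is a 2 x 15 matrix
Total entries = rows * columns
Total = 2 * 15
Total = 30

30


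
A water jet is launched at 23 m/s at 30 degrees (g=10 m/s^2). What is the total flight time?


Given: v0 = 23 m/s, theta = 30 deg, g = 10 m/s^2
sin(30) = 1/2
Using T = 2*v0*sin(theta) / g
T = 2*23*1/2 / 10
T = 23 / 10
T = 23/10 s

23/10 s


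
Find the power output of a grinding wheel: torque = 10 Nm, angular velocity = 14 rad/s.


Given: tau = 10 Nm, omega = 14 rad/s
Using P = tau * omega
P = 10 * 14
P = 140 W

140 W


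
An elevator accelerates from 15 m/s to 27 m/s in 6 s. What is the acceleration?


Given: initial velocity v0 = 15 m/s, final velocity v = 27 m/s, time t = 6 s
Using a = (v - v0) / t
a = (27 - 15) / 6
a = 12 / 6
a = 2 m/s^2

2 m/s^2


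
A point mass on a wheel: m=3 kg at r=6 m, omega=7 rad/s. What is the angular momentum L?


Given: m = 3 kg, r = 6 m, omega = 7 rad/s
For a point mass: I = m*r^2
I = 3*6^2 = 3*36 = 108
L = I*omega = 108*7
L = 756 kg*m^2/s

756 kg*m^2/s


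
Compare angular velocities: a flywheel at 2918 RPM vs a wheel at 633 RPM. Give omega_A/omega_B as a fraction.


Given: RPM_A = 2918, RPM_B = 633
omega = 2*pi*RPM/60, so omega_A/omega_B = RPM_A / RPM_B
omega_A/omega_B = 2918 / 633
omega_A/omega_B = 2918/633

2918/633


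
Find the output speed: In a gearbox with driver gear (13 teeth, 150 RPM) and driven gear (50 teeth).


Given: N1 = 13 teeth, w1 = 150 RPM, N2 = 50 teeth
Using N1*w1 = N2*w2
w2 = N1*w1 / N2
w2 = 13*150 / 50
w2 = 1950 / 50
w2 = 39 RPM

39 RPM


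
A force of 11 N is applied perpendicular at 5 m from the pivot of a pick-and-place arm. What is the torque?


Given: F = 11 N, r = 5 m, angle = 90 deg (perpendicular)
Using tau = F * r * sin(90)
sin(90) = 1
tau = 11 * 5 * 1
tau = 55 Nm

55 Nm


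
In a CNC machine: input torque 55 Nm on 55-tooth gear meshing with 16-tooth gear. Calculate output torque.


Given: N1 = 55, N2 = 16, T1 = 55 Nm
Using T2/T1 = N2/N1
T2 = T1 * N2 / N1
T2 = 55 * 16 / 55
T2 = 880 / 55
T2 = 16 Nm

16 Nm


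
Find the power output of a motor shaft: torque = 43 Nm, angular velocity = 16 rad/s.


Given: tau = 43 Nm, omega = 16 rad/s
Using P = tau * omega
P = 43 * 16
P = 688 W

688 W


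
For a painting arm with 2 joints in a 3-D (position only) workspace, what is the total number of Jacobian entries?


Given: task space dimension = 3, joints = 2
Jacobian is a 3 x 2 matrix
Total entries = rows * columns
Total = 3 * 2
Total = 6

6


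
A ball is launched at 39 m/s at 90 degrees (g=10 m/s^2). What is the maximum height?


Given: v0 = 39 m/s, theta = 90 deg, g = 10 m/s^2
sin^2(90) = 1
Using H = v0^2 * sin^2(theta) / (2*g)
H = 39^2 * 1 / (2*10)
H = 1521 * 1 / 20
H = 1521 / 20
H = 1521/20 m

1521/20 m


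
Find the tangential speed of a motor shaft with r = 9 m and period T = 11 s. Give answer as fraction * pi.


Given: radius r = 9 m, period T = 11 s
Using v = 2*pi*r / T
v = 2*pi*9 / 11
v = 18*pi / 11
v = 18/11*pi m/s

18/11*pi m/s


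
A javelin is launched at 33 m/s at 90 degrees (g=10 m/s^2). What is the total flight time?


Given: v0 = 33 m/s, theta = 90 deg, g = 10 m/s^2
sin(90) = 1
Using T = 2*v0*sin(theta) / g
T = 2*33*1 / 10
T = 66 / 10
T = 33/5 s

33/5 s


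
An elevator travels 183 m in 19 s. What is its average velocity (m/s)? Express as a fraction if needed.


Given: distance d = 183 m, time t = 19 s
Using v = d / t
v = 183 / 19
v = 183/19 m/s

183/19 m/s


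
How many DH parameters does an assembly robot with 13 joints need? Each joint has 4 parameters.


Given: 13 joints, 4 DH parameters per joint (d, theta, a, alpha)
Total DH parameters = number_of_joints * 4
Total = 13 * 4
Total = 52

52


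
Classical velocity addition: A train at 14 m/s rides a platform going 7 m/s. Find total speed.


Given: object velocity = 14 m/s, platform velocity = 7 m/s (same direction)
Using classical velocity addition: v_total = v_object + v_platform
v_total = 14 + 7
v_total = 21 m/s

21 m/s


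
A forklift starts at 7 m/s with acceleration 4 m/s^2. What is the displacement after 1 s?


Given: v0 = 7 m/s, a = 4 m/s^2, t = 1 s
Using s = v0*t + (1/2)*a*t^2
s = 7*1 + (1/2)*4*1^2
s = 7 + (1/2)*4
s = 7 + 2
s = 9

9 m


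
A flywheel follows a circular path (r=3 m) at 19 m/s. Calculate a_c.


Given: v = 19 m/s, r = 3 m
Using a_c = v^2 / r
a_c = 19^2 / 3
a_c = 361 / 3
a_c = 361/3 m/s^2

361/3 m/s^2


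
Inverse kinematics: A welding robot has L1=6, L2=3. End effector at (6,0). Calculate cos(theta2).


Given: L1 = 6, L2 = 3, target (x, y) = (6, 0)
Using cos(theta2) = (x^2 + y^2 - L1^2 - L2^2) / (2*L1*L2)
x^2 + y^2 = 6^2 + 0 = 36
L1^2 + L2^2 = 36 + 9 = 45
Numerator = 36 - 45 = -9
Denominator = 2*6*3 = 36
cos(theta2) = -9/36 = -1/4

-1/4


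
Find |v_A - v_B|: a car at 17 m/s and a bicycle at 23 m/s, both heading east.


Given: v_A = 17 m/s east, v_B = 23 m/s east
Both move in the same direction; relative speed = |v_A - v_B|
|17 - 23| = |-6|
= 6 m/s

6 m/s


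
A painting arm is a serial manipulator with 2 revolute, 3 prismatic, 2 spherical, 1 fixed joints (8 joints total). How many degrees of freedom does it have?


Given: serial robot with 2 revolute, 3 prismatic, 2 spherical, 1 fixed joints
DOF contribution per joint type: revolute=1, prismatic=1, spherical=3, fixed=0
DOF = 2*1 + 3*1 + 2*3 + 1*0
DOF = 11

11


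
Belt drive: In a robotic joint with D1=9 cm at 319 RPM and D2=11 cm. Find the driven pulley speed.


Given: D1 = 9 cm, w1 = 319 RPM, D2 = 11 cm
Using D1*w1 = D2*w2
w2 = D1*w1 / D2
w2 = 9*319 / 11
w2 = 2871 / 11
w2 = 261 RPM

261 RPM


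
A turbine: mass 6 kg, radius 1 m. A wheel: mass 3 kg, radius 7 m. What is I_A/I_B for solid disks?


Given: M1=6 kg, R1=1 m, M2=3 kg, R2=7 m
For a disk: I = (1/2)*M*R^2, so I_A/I_B = (M1*R1^2)/(M2*R2^2)
M1*R1^2 = 6*1 = 6
M2*R2^2 = 3*49 = 147
I_A/I_B = 6/147 = 2/49

2/49


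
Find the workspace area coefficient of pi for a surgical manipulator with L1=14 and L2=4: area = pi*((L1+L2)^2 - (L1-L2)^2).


Given: L1 = 14, L2 = 4
(L1+L2)^2 = (18)^2 = 324
(L1-L2)^2 = (10)^2 = 100
Difference = 324 - 100 = 224
This equals 4*L1*L2 = 4*14*4 = 224
Workspace area = 224*pi

224


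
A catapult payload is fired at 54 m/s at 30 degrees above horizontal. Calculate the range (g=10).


Given: v0 = 54 m/s, theta = 30 deg, g = 10 m/s^2
sin(2*30) = sin(60) = sqrt(3)/2
Using R = v0^2 * sin(2*theta) / g
R = 54^2 * (sqrt(3)/2) / 10
R = 2916 * sqrt(3) / 20
R = 729/5*sqrt(3) m

729/5*sqrt(3) m


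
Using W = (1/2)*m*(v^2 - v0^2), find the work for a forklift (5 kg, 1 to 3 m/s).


Given: m = 5 kg, v0 = 1 m/s, v = 3 m/s
Using W = (1/2)*m*(v^2 - v0^2)
v^2 = 3^2 = 9
v0^2 = 1^2 = 1
v^2 - v0^2 = 9 - 1 = 8
W = (1/2)*5*8 = 20 J

20 J


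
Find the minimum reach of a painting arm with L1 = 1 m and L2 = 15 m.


Given: L1 = 1 m, L2 = 15 m
For a 2-link planar arm, min reach = |L1 - L2| (second link folded back)
Min reach = |1 - 15|
Min reach = 14 m

14 m


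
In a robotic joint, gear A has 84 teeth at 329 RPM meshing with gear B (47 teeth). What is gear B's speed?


Given: N1 = 84 teeth, w1 = 329 RPM, N2 = 47 teeth
Using N1*w1 = N2*w2
w2 = N1*w1 / N2
w2 = 84*329 / 47
w2 = 27636 / 47
w2 = 588 RPM

588 RPM


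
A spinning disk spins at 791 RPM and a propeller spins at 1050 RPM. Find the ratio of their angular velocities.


Given: RPM_A = 791, RPM_B = 1050
omega = 2*pi*RPM/60, so omega_A/omega_B = RPM_A / RPM_B
omega_A/omega_B = 791 / 1050
omega_A/omega_B = 113/150

113/150


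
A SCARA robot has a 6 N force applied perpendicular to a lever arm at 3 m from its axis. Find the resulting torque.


Given: F = 6 N, r = 3 m, angle = 90 deg (perpendicular)
Using tau = F * r * sin(90)
sin(90) = 1
tau = 6 * 3 * 1
tau = 18 Nm

18 Nm


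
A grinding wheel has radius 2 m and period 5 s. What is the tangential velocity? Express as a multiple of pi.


Given: radius r = 2 m, period T = 5 s
Using v = 2*pi*r / T
v = 2*pi*2 / 5
v = 4*pi / 5
v = 4/5*pi m/s

4/5*pi m/s


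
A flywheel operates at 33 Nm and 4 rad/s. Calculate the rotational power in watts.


Given: tau = 33 Nm, omega = 4 rad/s
Using P = tau * omega
P = 33 * 4
P = 132 W

132 W


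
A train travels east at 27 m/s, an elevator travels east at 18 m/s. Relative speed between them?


Given: v_A = 27 m/s east, v_B = 18 m/s east
Both move in the same direction; relative speed = |v_A - v_B|
|27 - 18| = |9|
= 9 m/s

9 m/s


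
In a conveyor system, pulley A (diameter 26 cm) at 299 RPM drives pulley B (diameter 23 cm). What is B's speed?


Given: D1 = 26 cm, w1 = 299 RPM, D2 = 23 cm
Using D1*w1 = D2*w2
w2 = D1*w1 / D2
w2 = 26*299 / 23
w2 = 7774 / 23
w2 = 338 RPM

338 RPM


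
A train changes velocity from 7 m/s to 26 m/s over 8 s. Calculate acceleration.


Given: initial velocity v0 = 7 m/s, final velocity v = 26 m/s, time t = 8 s
Using a = (v - v0) / t
a = (26 - 7) / 8
a = 19 / 8
a = 19/8 m/s^2

19/8 m/s^2


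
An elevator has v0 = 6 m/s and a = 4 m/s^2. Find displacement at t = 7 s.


Given: v0 = 6 m/s, a = 4 m/s^2, t = 7 s
Using s = v0*t + (1/2)*a*t^2
s = 6*7 + (1/2)*4*7^2
s = 42 + (1/2)*196
s = 42 + 98
s = 140

140 m


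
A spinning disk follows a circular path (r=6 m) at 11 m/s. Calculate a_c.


Given: v = 11 m/s, r = 6 m
Using a_c = v^2 / r
a_c = 11^2 / 6
a_c = 121 / 6
a_c = 121/6 m/s^2

121/6 m/s^2


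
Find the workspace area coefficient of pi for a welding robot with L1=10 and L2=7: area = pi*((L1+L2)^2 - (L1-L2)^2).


Given: L1 = 10, L2 = 7
(L1+L2)^2 = (17)^2 = 289
(L1-L2)^2 = (3)^2 = 9
Difference = 289 - 9 = 280
This equals 4*L1*L2 = 4*10*7 = 280
Workspace area = 280*pi

280


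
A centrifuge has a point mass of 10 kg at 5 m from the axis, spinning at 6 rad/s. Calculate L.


Given: m = 10 kg, r = 5 m, omega = 6 rad/s
For a point mass: I = m*r^2
I = 10*5^2 = 10*25 = 250
L = I*omega = 250*6
L = 1500 kg*m^2/s

1500 kg*m^2/s


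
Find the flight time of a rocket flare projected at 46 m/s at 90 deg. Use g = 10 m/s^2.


Given: v0 = 46 m/s, theta = 90 deg, g = 10 m/s^2
sin(90) = 1
Using T = 2*v0*sin(theta) / g
T = 2*46*1 / 10
T = 92 / 10
T = 46/5 s

46/5 s


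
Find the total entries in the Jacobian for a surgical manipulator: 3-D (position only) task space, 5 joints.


Given: task space dimension = 3, joints = 5
Jacobian is a 3 x 5 matrix
Total entries = rows * columns
Total = 3 * 5
Total = 15

15


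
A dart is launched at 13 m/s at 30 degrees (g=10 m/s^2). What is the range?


Given: v0 = 13 m/s, theta = 30 deg, g = 10 m/s^2
sin(2*30) = sin(60) = sqrt(3)/2
Using R = v0^2 * sin(2*theta) / g
R = 13^2 * (sqrt(3)/2) / 10
R = 169 * sqrt(3) / 20
R = 169/20*sqrt(3) m

169/20*sqrt(3) m


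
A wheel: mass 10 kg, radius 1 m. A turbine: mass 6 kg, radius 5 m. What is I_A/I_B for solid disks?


Given: M1=10 kg, R1=1 m, M2=6 kg, R2=5 m
For a disk: I = (1/2)*M*R^2, so I_A/I_B = (M1*R1^2)/(M2*R2^2)
M1*R1^2 = 10*1 = 10
M2*R2^2 = 6*25 = 150
I_A/I_B = 10/150 = 1/15

1/15


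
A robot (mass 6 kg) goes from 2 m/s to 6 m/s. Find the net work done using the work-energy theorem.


Given: m = 6 kg, v0 = 2 m/s, v = 6 m/s
Using W = (1/2)*m*(v^2 - v0^2)
v^2 = 6^2 = 36
v0^2 = 2^2 = 4
v^2 - v0^2 = 36 - 4 = 32
W = (1/2)*6*32 = 96 J

96 J


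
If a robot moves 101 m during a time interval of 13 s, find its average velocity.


Given: distance d = 101 m, time t = 13 s
Using v = d / t
v = 101 / 13
v = 101/13 m/s

101/13 m/s


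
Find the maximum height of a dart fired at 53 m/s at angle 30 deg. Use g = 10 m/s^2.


Given: v0 = 53 m/s, theta = 30 deg, g = 10 m/s^2
sin^2(30) = 1/4
Using H = v0^2 * sin^2(theta) / (2*g)
H = 53^2 * 1/4 / (2*10)
H = 2809 * 1/4 / 20
H = 2809/4 / 20
H = 2809/80 m

2809/80 m


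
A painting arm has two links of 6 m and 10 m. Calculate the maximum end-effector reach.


Given: L1 = 6 m, L2 = 10 m
For a 2-link planar arm, max reach = L1 + L2 (fully extended)
Max reach = 6 + 10
Max reach = 16 m

16 m


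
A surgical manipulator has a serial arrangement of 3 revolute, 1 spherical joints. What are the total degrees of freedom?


Given: serial robot with 3 revolute, 1 spherical joints
DOF contribution per joint type: revolute=1, prismatic=1, spherical=3, fixed=0
DOF = 3*1 + 1*3
DOF = 6

6


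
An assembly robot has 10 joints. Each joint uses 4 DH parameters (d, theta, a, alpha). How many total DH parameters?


Given: 10 joints, 4 DH parameters per joint (d, theta, a, alpha)
Total DH parameters = number_of_joints * 4
Total = 10 * 4
Total = 40

40


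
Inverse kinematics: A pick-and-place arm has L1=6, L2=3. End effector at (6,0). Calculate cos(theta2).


Given: L1 = 6, L2 = 3, target (x, y) = (6, 0)
Using cos(theta2) = (x^2 + y^2 - L1^2 - L2^2) / (2*L1*L2)
x^2 + y^2 = 6^2 + 0 = 36
L1^2 + L2^2 = 36 + 9 = 45
Numerator = 36 - 45 = -9
Denominator = 2*6*3 = 36
cos(theta2) = -9/36 = -1/4

-1/4


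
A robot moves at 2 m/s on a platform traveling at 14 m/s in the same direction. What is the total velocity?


Given: object velocity = 2 m/s, platform velocity = 14 m/s (same direction)
Using classical velocity addition: v_total = v_object + v_platform
v_total = 2 + 14
v_total = 16 m/s

16 m/s


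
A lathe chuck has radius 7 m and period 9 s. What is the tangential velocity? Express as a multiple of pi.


Given: radius r = 7 m, period T = 9 s
Using v = 2*pi*r / T
v = 2*pi*7 / 9
v = 14*pi / 9
v = 14/9*pi m/s

14/9*pi m/s


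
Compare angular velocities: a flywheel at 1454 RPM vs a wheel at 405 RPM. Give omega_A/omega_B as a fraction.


Given: RPM_A = 1454, RPM_B = 405
omega = 2*pi*RPM/60, so omega_A/omega_B = RPM_A / RPM_B
omega_A/omega_B = 1454 / 405
omega_A/omega_B = 1454/405

1454/405
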